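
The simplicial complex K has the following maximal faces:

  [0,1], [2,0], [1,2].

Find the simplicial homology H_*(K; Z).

H_0 = Z,  H_1 = Z.

Order the vertices as 0 < 1 < 2. Listing each simplex with vertices in this order, K has dimension 1 with simplices:

  0-simplices (3): [0], [1], [2]
  1-simplices (3): [0,1], [0,2], [1,2]

so the chain groups are C_0 ≅ Z^3, C_1 ≅ Z^3.

Boundary ∂_1: C_1 → C_0 maps an edge to its endpoints' difference, ∂[p,q] = q − p. For instance
  ∂[0,1] = [1] − [0].
The 3×3 boundary matrix has rank 2 and Smith normal form diag(1,1).

Computing H_k = (kernel of ∂_k) / (image of ∂_{k+1}):

  H_0: rank C_0 − rank ∂_1 = 3 − 2 = 1, and the invariant factors of ∂_1 are all 1, so H_0 = Z.
  H_1: rank ker ∂_1 − rank ∂_2 = (3 − 2) − 0 = 1, and there is no ∂_2, so H_1 = Z.

(K is a triangulation of the circle S^1.)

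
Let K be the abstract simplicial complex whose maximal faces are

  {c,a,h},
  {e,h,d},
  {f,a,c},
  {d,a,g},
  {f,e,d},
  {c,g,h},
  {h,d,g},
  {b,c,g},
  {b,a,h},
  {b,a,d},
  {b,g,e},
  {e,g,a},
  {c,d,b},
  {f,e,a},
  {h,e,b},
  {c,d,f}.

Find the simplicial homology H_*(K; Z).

H_0 = Z,  H_1 = Z^2,  H_2 = Z.

Take the total order a < b < c < d < e < f < g < h on the vertex set. Then K (dimension 2) consists of the simplices:

  0-simplices (8): a, b, c, d, e, f, g, h
  1-simplices (24): ab, ac, ad, ae, af, ag, ah, bc, bd, be, bg, bh, cd, cf, cg, ch, de, df, dg, dh, ef, eg, eh, gh
  2-simplices (16): abd, abh, acf, ach, adg, aef, aeg, bcd, bcg, beg, beh, cdf, cgh, def, deh, dgh

giving chain groups C_0 ≅ Z^8, C_1 ≅ Z^24, C_2 ≅ Z^16.

Boundary ∂_1: C_1 → C_0 sends each edge [p,q] (with p < q) to q − p. For instance
  ∂dg = g − d.
The resulting 8×24 matrix has rank 7, and its Smith normal form has invariant factors (1,1,1,1,1,1,1).

The boundary map ∂_2: C_2 → C_1 acts by ∂[p,q,r] = [q,r] − [p,r] + [p,q]. For instance
  ∂deh = eh − dh + de,
  ∂abd = bd − ad + ab.
The resulting 24×16 matrix has rank 15, and its Smith normal form has invariant factors (1,1,1,1,1,1,1,1,1,1,1,1,1,1,1).

Reading off H_k = ker ∂_k / im ∂_{k+1}:

  H_0: rank C_0 − rank ∂_1 = 8 − 7 = 1, and the invariant factors of ∂_1 are all 1, so H_0 = Z.
  H_1: rank ker ∂_1 − rank ∂_2 = (24 − 7) − 15 = 2, and the invariant factors of ∂_2 are all 1, so H_1 = Z^2.
  H_2: rank ker ∂_2 − rank ∂_3 = (16 − 15) − 0 = 1, and there is no ∂_3, so H_2 = Z.

As a check, the Euler characteristic is 8 − 24 + 16 = 0, which agrees with 1 − 2 + 1 = 0.
(K is a triangulation of the torus T^2.)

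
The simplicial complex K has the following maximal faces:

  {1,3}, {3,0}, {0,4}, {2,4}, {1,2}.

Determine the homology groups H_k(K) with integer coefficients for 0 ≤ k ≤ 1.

H_0 ≅ Z,  H_1 ≅ Z.

K has 5 vertices, 5 edges.
rank ∂_0 = 0, rank ∂_1 = 4 ⇒ b_0 = 5 − 0 − 4 = 1; all invariant factors of ∂_1 are 1 so no torsion. So H_0 ≅ Z.
rank ∂_1 = 4, rank ∂_2 = 0 ⇒ b_1 = 5 − 4 − 0 = 1. So H_1 ≅ Z.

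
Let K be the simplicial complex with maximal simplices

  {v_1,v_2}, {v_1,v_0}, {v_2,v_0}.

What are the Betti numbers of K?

b_0 = 1, b_1 = 1.

K has 3 vertices, 3 edges.
rank ∂_0 = 0, rank ∂_1 = 2 ⇒ b_0 = 3 − 0 − 2 = 1; all invariant factors of ∂_1 are 1 so no torsion. So H_0 ≅ Z.
rank ∂_1 = 2, rank ∂_2 = 0 ⇒ b_1 = 3 − 2 − 0 = 1. So H_1 ≅ Z.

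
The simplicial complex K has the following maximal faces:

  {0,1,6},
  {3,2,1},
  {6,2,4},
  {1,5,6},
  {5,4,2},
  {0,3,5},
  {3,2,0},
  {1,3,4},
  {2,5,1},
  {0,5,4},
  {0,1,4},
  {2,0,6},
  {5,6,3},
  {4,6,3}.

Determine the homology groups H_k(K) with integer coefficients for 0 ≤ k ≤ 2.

We work with the vertex ordering 0 < 1 < 2 < 3 < 4 < 5 < 6. The simplices of K, each written with vertices in increasing order, are:

  0-simplices (7): [0], [1], [2], [3], [4], [5], [6]
  1-simplices (21): [0,1], [0,2], [0,3], [0,4], [0,5], [0,6], [1,2], [1,3], [1,4], [1,5], [1,6], [2,3], [2,4], [2,5], [2,6], [3,4], [3,5], [3,6], [4,5], [4,6], [5,6]
  2-simplices (14): [0,1,4], [0,1,6], [0,2,3], [0,2,6], [0,3,5], [0,4,5], [1,2,3], [1,2,5], [1,3,4], [1,5,6], [2,4,5], [2,4,6], [3,4,6], [3,5,6]

giving chain groups C_0 ≅ Z^7, C_1 ≅ Z^21, C_2 ≅ Z^14.

The boundary map ∂_1: C_1 → C_0 sends each edge [p,q] (with p < q) to q − p.
As a 7×21 matrix over Z this has rank 6, with invariant factors (1,1,1,1,1,1).

The boundary map ∂_2: C_2 → C_1 maps a triangle to the signed sum of its edges. For instance
  ∂[2,4,6] = [4,6] − [2,6] + [2,4],
  ∂[0,1,4] = [1,4] − [0,4] + [0,1].
This gives a 21×14 integer matrix of rank 13; reducing to Smith normal form yields diagonal entries (1,1,1,1,1,1,1,1,1,1,1,1,1).

Computing H_k = (kernel of ∂_k) / (image of ∂_{k+1}):

  H_0: rank C_0 − rank ∂_1 = 7 − 6 = 1, and the invariant factors of ∂_1 are all 1, so H_0 ≅ Z.
  H_1: rank ker ∂_1 − rank ∂_2 = (21 − 6) − 13 = 2, and the invariant factors of ∂_2 are all 1, so H_1 ≅ Z^2.
  H_2: rank ker ∂_2 − rank ∂_3 = (14 − 13) − 0 = 1, and there is no ∂_3, so H_2 ≅ Z.

(K is a triangulation of the torus T^2.)

H_0 = Z,  H_1 = Z^2,  H_2 = Z.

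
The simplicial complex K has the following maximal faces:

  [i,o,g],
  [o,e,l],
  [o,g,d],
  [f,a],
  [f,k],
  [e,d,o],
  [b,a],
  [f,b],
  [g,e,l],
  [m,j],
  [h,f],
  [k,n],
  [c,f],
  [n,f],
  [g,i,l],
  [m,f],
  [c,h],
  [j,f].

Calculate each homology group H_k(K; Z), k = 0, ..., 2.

We work with the vertex ordering a < b < c < d < e < f < g < h < i < j < k < l < m < n < o. The simplices of K, each written with vertices in increasing order, are:

  0-simplices (15): a, b, c, d, e, f, g, h, i, j, k, l, m, n, o
  1-simplices (24): ab, af, bf, cf, ch, de, dg, do, eg, el, eo, fh, fj, fk, fm, fn, gi, gl, go, il, io, jm, kn, lo
  2-simplices (6): deo, dgo, egl, elo, gil, gio

giving chain groups C_0 ≅ Z^15, C_1 ≅ Z^24, C_2 ≅ Z^6.

∂_1: C_1 → C_0 sends each edge [p,q] (with p < q) to q − p. For instance
  ∂eg = g − e.
As a 15×24 matrix over Z this has rank 13, with invariant factors (1,1,1,1,1,1,1,1,1,1,1,1,1).

Boundary ∂_2: C_2 → C_1 maps a triangle to the signed sum of its edges. For instance
  ∂egl = gl − el + eg,
  ∂dgo = go − do + dg.
As a 24×6 matrix over Z this has rank 6, with invariant factors (1,1,1,1,1,1).

Now H_k = ker ∂_k / im ∂_{k+1}, so:

  H_0: rank C_0 − rank ∂_1 = 15 − 13 = 2, and the invariant factors of ∂_1 are all 1, so H_0 ≅ Z^2.
  H_1: rank ker ∂_1 − rank ∂_2 = (24 − 13) − 6 = 5, and the invariant factors of ∂_2 are all 1, so H_1 ≅ Z^5.
  H_2: rank ker ∂_2 − rank ∂_3 = (6 − 6) − 0 = 0, and there is no ∂_3, so H_2 ≅ 0.

H_0 ≅ Z^2,  H_1 ≅ Z^5,  H_2 = 0.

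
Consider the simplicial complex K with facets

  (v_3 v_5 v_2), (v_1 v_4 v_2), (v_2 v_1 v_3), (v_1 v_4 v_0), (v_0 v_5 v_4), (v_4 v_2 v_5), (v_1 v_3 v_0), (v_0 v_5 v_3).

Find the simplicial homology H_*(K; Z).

Order the vertices as v_0 < v_1 < v_2 < v_3 < v_4 < v_5. Listing each simplex with vertices in this order, K has dimension 2 with simplices:

  0-simplices (6): [v_0], [v_1], [v_2], [v_3], [v_4], [v_5]
  1-simplices (12): [v_0,v_1], [v_0,v_3], [v_0,v_4], [v_0,v_5], [v_1,v_2], [v_1,v_3], [v_1,v_4], [v_2,v_3], [v_2,v_4], [v_2,v_5], [v_3,v_5], [v_4,v_5]
  2-simplices (8): [v_0,v_1,v_3], [v_0,v_1,v_4], [v_0,v_3,v_5], [v_0,v_4,v_5], [v_1,v_2,v_3], [v_1,v_2,v_4], [v_2,v_3,v_5], [v_2,v_4,v_5]

so the chain groups are C_0 ≅ Z^6, C_1 ≅ Z^12, C_2 ≅ Z^8.

The boundary map ∂_1: C_1 → C_0 is given by ∂[p,q] = [q] − [p].
This gives a 6×12 integer matrix of rank 5; reducing to Smith normal form yields diagonal entries (1,1,1,1,1).

Boundary ∂_2: C_2 → C_1 acts by ∂[p,q,r] = [q,r] − [p,r] + [p,q]. For instance
  ∂[v_2,v_4,v_5] = [v_4,v_5] − [v_2,v_5] + [v_2,v_4],
  ∂[v_1,v_2,v_3] = [v_2,v_3] − [v_1,v_3] + [v_1,v_2].
The 12×8 boundary matrix has rank 7 and Smith normal form diag(1,1,1,1,1,1,1).

Now H_k = ker ∂_k / im ∂_{k+1}, so:

  H_0: rank C_0 − rank ∂_1 = 6 − 5 = 1, and the invariant factors of ∂_1 are all 1, so H_0 ≅ Z.
  H_1: rank ker ∂_1 − rank ∂_2 = (12 − 5) − 7 = 0, and the invariant factors of ∂_2 are all 1, so H_1 ≅ 0.
  H_2: rank ker ∂_2 − rank ∂_3 = (8 − 7) − 0 = 1, and there is no ∂_3, so H_2 ≅ Z.

H_0 ≅ Z,  H_1 = 0,  H_2 ≅ Z.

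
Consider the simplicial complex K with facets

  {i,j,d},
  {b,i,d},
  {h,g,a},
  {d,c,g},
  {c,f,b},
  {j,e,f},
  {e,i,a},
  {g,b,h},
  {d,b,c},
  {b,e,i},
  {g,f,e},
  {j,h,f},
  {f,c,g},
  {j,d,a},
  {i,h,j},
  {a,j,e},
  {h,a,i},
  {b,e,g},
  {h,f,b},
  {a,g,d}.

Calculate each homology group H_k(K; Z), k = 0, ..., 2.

Fix the vertex order a < b < c < d < e < f < g < h < i < j and write every simplex with vertices in increasing order. Then dim K = 2 and the simplices of K are:

  0-simplices (10): a, b, c, d, e, f, g, h, i, j
  1-simplices (30): ad, ae, ag, ah, ai, aj, bc, bd, be, bf, bg, bh, bi, cd, cf, cg, dg, di, dj, ef, eg, ei, ej, fg, fh, fj, gh, hi, hj, ij
  2-simplices (20): adg, adj, aei, aej, agh, ahi, bcd, bcf, bdi, beg, bei, bfh, bgh, cdg, cfg, dij, efg, efj, fhj, hij

so the chain groups are C_0 ≅ Z^10, C_1 ≅ Z^30, C_2 ≅ Z^20.

The boundary map ∂_1: C_1 → C_0 sends each edge [p,q] (with p < q) to q − p. For instance
  ∂bf = f − b.
As a 10×30 matrix over Z this has rank 9, with invariant factors (1,1,1,1,1,1,1,1,1).

Boundary ∂_2: C_2 → C_1 acts by ∂[p,q,r] = [q,r] − [p,r] + [p,q]. For instance
  ∂adj = dj − aj + ad,
  ∂cdg = dg − cg + cd.
This gives a 30×20 integer matrix of rank 20; reducing to Smith normal form yields diagonal entries (1,1,1,1,1,1,1,1,1,1,1,1,1,1,1,1,1,1,1,2).

Reading off H_k = ker ∂_k / im ∂_{k+1}:

  H_0: rank C_0 − rank ∂_1 = 10 − 9 = 1, and the invariant factors of ∂_1 are all 1, so H_0 = Z.
  H_1: rank ker ∂_1 − rank ∂_2 = (30 − 9) − 20 = 1, and ∂_2 has invariant factor 2 > 1, so H_1 = Z ⊕ Z/2.
  H_2: rank ker ∂_2 − rank ∂_3 = (20 − 20) − 0 = 0, and there is no ∂_3, so H_2 = 0.

H_0 ≅ Z,  H_1 ≅ Z ⊕ Z/2,  H_2 = 0.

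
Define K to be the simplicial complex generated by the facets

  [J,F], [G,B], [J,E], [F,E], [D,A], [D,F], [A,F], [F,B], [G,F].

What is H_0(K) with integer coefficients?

H_0 ≅ Z.

Take the total order A < B < D < E < F < G < J on the vertex set. Then K (dimension 1) consists of the simplices:

  0-simplices (7): A, B, D, E, F, G, J
  1-simplices (9): AD, AF, BF, BG, DF, EF, EJ, FG, FJ

so the chain groups are C_0 ≅ Z^7, C_1 ≅ Z^9.

The boundary map ∂_1: C_1 → C_0 maps an edge to its endpoints' difference, ∂[p,q] = q − p. For instance
  ∂AF = F − A.
The resulting 7×9 matrix has rank 6, and its Smith normal form has invariant factors (1,1,1,1,1,1).

From H_k ≅ ker(∂_k) / im(∂_{k+1}) we obtain:

  H_0: rank C_0 − rank ∂_1 = 7 − 6 = 1, and the invariant factors of ∂_1 are all 1, so H_0 = Z.

(K is a triangulation of a wedge of 3 circles.)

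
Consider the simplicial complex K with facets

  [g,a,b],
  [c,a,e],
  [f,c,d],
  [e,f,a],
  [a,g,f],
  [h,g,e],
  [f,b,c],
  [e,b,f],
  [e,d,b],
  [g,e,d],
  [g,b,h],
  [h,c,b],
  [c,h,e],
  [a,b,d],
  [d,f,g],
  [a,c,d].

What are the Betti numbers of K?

K has 8 vertices, 24 edges, 16 triangles.
rank ∂_0 = 0, rank ∂_1 = 7 ⇒ b_0 = 8 − 0 − 7 = 1; all invariant factors of ∂_1 are 1 so no torsion. So H_0 ≅ Z.
rank ∂_1 = 7, rank ∂_2 = 15 ⇒ b_1 = 24 − 7 − 15 = 2; all invariant factors of ∂_2 are 1 so no torsion. So H_1 ≅ Z^2.
rank ∂_2 = 15, rank ∂_3 = 0 ⇒ b_2 = 16 − 15 − 0 = 1. So H_2 ≅ Z.

b_0 = 1, b_1 = 2, b_2 = 1.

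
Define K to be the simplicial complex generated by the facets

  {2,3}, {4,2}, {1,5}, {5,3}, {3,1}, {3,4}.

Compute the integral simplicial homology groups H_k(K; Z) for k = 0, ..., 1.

H_0 ≅ Z,  H_1 ≅ Z^2.

Fix the vertex order 1 < 2 < 3 < 4 < 5 and write every simplex with vertices in increasing order. Then dim K = 1 and the simplices of K are:

  0-simplices (5): [1], [2], [3], [4], [5]
  1-simplices (6): [1,3], [1,5], [2,3], [2,4], [3,4], [3,5]

so the chain groups are C_0 ≅ Z^5, C_1 ≅ Z^6.

∂_1: C_1 → C_0 is given by ∂[p,q] = [q] − [p]. For instance
  ∂[1,3] = [3] − [1].
The 5×6 boundary matrix has rank 4 and Smith normal form diag(1,1,1,1).

From H_k ≅ ker(∂_k) / im(∂_{k+1}) we obtain:

  H_0: rank C_0 − rank ∂_1 = 5 − 4 = 1, and the invariant factors of ∂_1 are all 1, so H_0 = Z.
  H_1: rank ker ∂_1 − rank ∂_2 = (6 − 4) − 0 = 2, and there is no ∂_2, so H_1 = Z^2.

As a check, the Euler characteristic is 5 − 6 = -1, which agrees with 1 − 2 = -1.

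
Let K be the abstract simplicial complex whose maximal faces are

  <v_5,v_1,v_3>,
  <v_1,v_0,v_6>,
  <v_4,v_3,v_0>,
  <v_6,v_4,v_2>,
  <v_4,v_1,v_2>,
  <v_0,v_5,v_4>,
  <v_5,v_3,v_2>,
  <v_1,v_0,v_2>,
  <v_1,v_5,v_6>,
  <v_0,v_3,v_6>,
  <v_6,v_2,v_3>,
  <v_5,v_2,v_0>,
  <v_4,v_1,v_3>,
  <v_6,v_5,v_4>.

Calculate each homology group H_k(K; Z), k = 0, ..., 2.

We work with the vertex ordering v_0 < v_1 < v_2 < v_3 < v_4 < v_5 < v_6. The simplices of K, each written with vertices in increasing order, are:

  0-simplices (7): [v_0], [v_1], [v_2], [v_3], [v_4], [v_5], [v_6]
  1-simplices (21): (21 of them)
  2-simplices (14): (14 of them)

giving chain groups C_0 ≅ Z^7, C_1 ≅ Z^21, C_2 ≅ Z^14.

∂_1: C_1 → C_0 maps an edge to its endpoints' difference, ∂[p,q] = q − p. For instance
  ∂[v_2,v_4] = [v_4] − [v_2].
This gives a 7×21 integer matrix of rank 6; reducing to Smith normal form yields diagonal entries (1,1,1,1,1,1).

∂_2: C_2 → C_1 acts by ∂[p,q,r] = [q,r] − [p,r] + [p,q]. For instance
  ∂[v_1,v_3,v_4] = [v_3,v_4] − [v_1,v_4] + [v_1,v_3],
  ∂[v_1,v_5,v_6] = [v_5,v_6] − [v_1,v_6] + [v_1,v_5].
As a 21×14 matrix over Z this has rank 13, with invariant factors (1,1,1,1,1,1,1,1,1,1,1,1,1).

Reading off H_k = ker ∂_k / im ∂_{k+1}:

  H_0: rank C_0 − rank ∂_1 = 7 − 6 = 1, and the invariant factors of ∂_1 are all 1, so H_0 ≅ Z.
  H_1: rank ker ∂_1 − rank ∂_2 = (21 − 6) − 13 = 2, and the invariant factors of ∂_2 are all 1, so H_1 ≅ Z^2.
  H_2: rank ker ∂_2 − rank ∂_3 = (14 − 13) − 0 = 1, and there is no ∂_3, so H_2 ≅ Z.

As a check, the Euler characteristic is 7 − 21 + 14 = 0, which agrees with 1 − 2 + 1 = 0.
(K is a triangulation of the torus T^2.)

H_0 = Z,  H_1 = Z^2,  H_2 = Z.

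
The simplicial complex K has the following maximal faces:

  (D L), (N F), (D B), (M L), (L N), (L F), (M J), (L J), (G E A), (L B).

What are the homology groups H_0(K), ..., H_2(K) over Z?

H_0 = Z^2,  H_1 = Z^3,  H_2 = 0.

Take the total order A < B < D < E < F < G < J < L < M < N on the vertex set. Then K (dimension 2) consists of the simplices:

  0-simplices (10): A, B, D, E, F, G, J, L, M, N
  1-simplices (12): AE, AG, BD, BL, DL, EG, FL, FN, JL, JM, LM, LN
  2-simplices (1): AEG

giving chain groups C_0 ≅ Z^10, C_1 ≅ Z^12, C_2 ≅ Z^1.

∂_1: C_1 → C_0 maps an edge to its endpoints' difference, ∂[p,q] = q − p. For instance
  ∂DL = L − D.
This gives a 10×12 integer matrix of rank 8; reducing to Smith normal form yields diagonal entries (1,1,1,1,1,1,1,1).

The boundary map ∂_2: C_2 → C_1 sends each 2-simplex [p,q,r] to [q,r] − [p,r] + [p,q]. For instance
  ∂AEG = EG − AG + AE.
The 12×1 boundary matrix has rank 1 and Smith normal form diag(1).

From H_k ≅ ker(∂_k) / im(∂_{k+1}) we obtain:

  H_0: rank C_0 − rank ∂_1 = 10 − 8 = 2, and the invariant factors of ∂_1 are all 1, so H_0 ≅ Z^2.
  H_1: rank ker ∂_1 − rank ∂_2 = (12 − 8) − 1 = 3, and the invariant factors of ∂_2 are all 1, so H_1 ≅ Z^3.
  H_2: rank ker ∂_2 − rank ∂_3 = (1 − 1) − 0 = 0, and there is no ∂_3, so H_2 ≅ 0.

As a check, the Euler characteristic is 10 − 12 + 1 = -1, which agrees with 2 − 3 + 0 = -1.
(K is a triangulation of the disjoint union of a wedge of 3 circles and the 2-simplex.)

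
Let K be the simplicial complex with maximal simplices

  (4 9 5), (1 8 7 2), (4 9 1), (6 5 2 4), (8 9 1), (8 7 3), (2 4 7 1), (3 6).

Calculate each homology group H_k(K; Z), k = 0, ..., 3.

H_0 = Z,  H_1 = Z,  H_2 = 0,  H_3 = 0.

We work with the vertex ordering 1 < 2 < 3 < 4 < 5 < 6 < 7 < 8 < 9. The simplices of K, each written with vertices in increasing order, are:

  0-simplices (9): [1], [2], [3], [4], [5], [6], [7], [8], [9]
  1-simplices (21): [1,2], [1,4], [1,7], [1,8], [1,9], [2,4], [2,5], [2,6], [2,7], [2,8], [3,6], [3,7], [3,8], [4,5], [4,6], [4,7], [4,9], [5,6], [5,9], [7,8], [8,9]
  2-simplices (15): [1,2,4], [1,2,7], [1,2,8], [1,4,7], [1,4,9], [1,7,8], [1,8,9], [2,4,5], [2,4,6], [2,4,7], [2,5,6], [2,7,8], [3,7,8], [4,5,6], [4,5,9]
  3-simplices (3): [1,2,4,7], [1,2,7,8], [2,4,5,6]

so the chain groups are C_0 ≅ Z^9, C_1 ≅ Z^21, C_2 ≅ Z^15, C_3 ≅ Z^3.

∂_1: C_1 → C_0 sends each edge [p,q] (with p < q) to q − p. For instance
  ∂[4,7] = [7] − [4].
This gives a 9×21 integer matrix of rank 8; reducing to Smith normal form yields diagonal entries (1,1,1,1,1,1,1,1).

∂_2: C_2 → C_1 acts by ∂[p,q,r] = [q,r] − [p,r] + [p,q]. For instance
  ∂[2,5,6] = [5,6] − [2,6] + [2,5],
  ∂[1,7,8] = [7,8] − [1,8] + [1,7].
As a 21×15 matrix over Z this has rank 12, with invariant factors (1,1,1,1,1,1,1,1,1,1,1,1).

Boundary ∂_3: C_3 → C_2 sends each 3-simplex σ to the alternating sum Σ_i (−1)^i (σ with its i-th vertex removed). For instance
  ∂[2,4,5,6] = [4,5,6] − [2,5,6] + [2,4,6] − [2,4,5],
  ∂[1,2,4,7] = [2,4,7] − [1,4,7] + [1,2,7] − [1,2,4].
The resulting 15×3 matrix has rank 3, and its Smith normal form has invariant factors (1,1,1).

Now H_k = ker ∂_k / im ∂_{k+1}, so:

  H_0: rank C_0 − rank ∂_1 = 9 − 8 = 1, and the invariant factors of ∂_1 are all 1, so H_0 ≅ Z.
  H_1: rank ker ∂_1 − rank ∂_2 = (21 − 8) − 12 = 1, and the invariant factors of ∂_2 are all 1, so H_1 ≅ Z.
  H_2: rank ker ∂_2 − rank ∂_3 = (15 − 12) − 3 = 0, and the invariant factors of ∂_3 are all 1, so H_2 ≅ 0.
  H_3: rank ker ∂_3 − rank ∂_4 = (3 − 3) − 0 = 0, and there is no ∂_4, so H_3 ≅ 0.

As a check, the Euler characteristic is 9 − 21 + 15 − 3 = 0, which agrees with 1 − 1 + 0 − 0 = 0.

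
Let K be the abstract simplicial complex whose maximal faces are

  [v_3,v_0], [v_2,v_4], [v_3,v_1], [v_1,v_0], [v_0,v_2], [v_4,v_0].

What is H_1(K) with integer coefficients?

We work with the vertex ordering v_0 < v_1 < v_2 < v_3 < v_4. The simplices of K, each written with vertices in increasing order, are:

  0-simplices (5): [v_0], [v_1], [v_2], [v_3], [v_4]
  1-simplices (6): [v_0,v_1], [v_0,v_2], [v_0,v_3], [v_0,v_4], [v_1,v_3], [v_2,v_4]

so the chain groups are C_0 ≅ Z^5, C_1 ≅ Z^6.

Boundary ∂_1: C_1 → C_0 maps an edge to its endpoints' difference, ∂[p,q] = q − p.
The 5×6 boundary matrix has rank 4 and Smith normal form diag(1,1,1,1).

Reading off H_k = ker ∂_k / im ∂_{k+1}:

  H_1: rank ker ∂_1 − rank ∂_2 = (6 − 4) − 0 = 2, and there is no ∂_2, so H_1 ≅ Z^2.

H_1 ≅ Z^2.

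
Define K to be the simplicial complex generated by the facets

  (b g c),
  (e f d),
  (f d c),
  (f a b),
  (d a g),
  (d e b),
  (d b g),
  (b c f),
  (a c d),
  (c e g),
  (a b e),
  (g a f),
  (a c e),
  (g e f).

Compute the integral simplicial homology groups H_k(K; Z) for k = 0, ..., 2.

Take the total order a < b < c < d < e < f < g on the vertex set. Then K (dimension 2) consists of the simplices:

  0-simplices (7): a, b, c, d, e, f, g
  1-simplices (21): ab, ac, ad, ae, af, ag, bc, bd, be, bf, bg, cd, ce, cf, cg, de, df, dg, ef, eg, fg
  2-simplices (14): abe, abf, acd, ace, adg, afg, bcf, bcg, bde, bdg, cdf, ceg, def, efg

giving chain groups C_0 ≅ Z^7, C_1 ≅ Z^21, C_2 ≅ Z^14.

∂_1: C_1 → C_0 maps an edge to its endpoints' difference, ∂[p,q] = q − p. For instance
  ∂af = f − a.
This gives a 7×21 integer matrix of rank 6; reducing to Smith normal form yields diagonal entries (1,1,1,1,1,1).

∂_2: C_2 → C_1 acts by ∂[p,q,r] = [q,r] − [p,r] + [p,q]. For instance
  ∂ace = ce − ae + ac,
  ∂adg = dg − ag + ad.
The 21×14 boundary matrix has rank 13 and Smith normal form diag(1,1,1,1,1,1,1,1,1,1,1,1,1).

Computing H_k = (kernel of ∂_k) / (image of ∂_{k+1}):

  H_0: rank C_0 − rank ∂_1 = 7 − 6 = 1, and the invariant factors of ∂_1 are all 1, so H_0 ≅ Z.
  H_1: rank ker ∂_1 − rank ∂_2 = (21 − 6) − 13 = 2, and the invariant factors of ∂_2 are all 1, so H_1 ≅ Z^2.
  H_2: rank ker ∂_2 − rank ∂_3 = (14 − 13) − 0 = 1, and there is no ∂_3, so H_2 ≅ Z.

H_0 = Z,  H_1 = Z^2,  H_2 = Z.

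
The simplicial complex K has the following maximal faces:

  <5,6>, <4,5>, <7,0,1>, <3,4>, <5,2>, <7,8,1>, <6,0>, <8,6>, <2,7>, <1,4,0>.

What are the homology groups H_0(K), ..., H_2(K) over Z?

H_0 = Z,  H_1 = Z^3,  H_2 = 0.

Take the total order 0 < 1 < 2 < 3 < 4 < 5 < 6 < 7 < 8 on the vertex set. Then K (dimension 2) consists of the simplices:

  0-simplices (9): [0], [1], [2], [3], [4], [5], [6], [7], [8]
  1-simplices (14): [0,1], [0,4], [0,6], [0,7], [1,4], [1,7], [1,8], [2,5], [2,7], [3,4], [4,5], [5,6], [6,8], [7,8]
  2-simplices (3): [0,1,4], [0,1,7], [1,7,8]

so the chain groups are C_0 ≅ Z^9, C_1 ≅ Z^14, C_2 ≅ Z^3.

The boundary map ∂_1: C_1 → C_0 sends each edge [p,q] (with p < q) to q − p.
This gives a 9×14 integer matrix of rank 8; reducing to Smith normal form yields diagonal entries (1,1,1,1,1,1,1,1).

∂_2: C_2 → C_1 maps a triangle to the signed sum of its edges. For instance
  ∂[0,1,7] = [1,7] − [0,7] + [0,1],
  ∂[1,7,8] = [7,8] − [1,8] + [1,7].
As a 14×3 matrix over Z this has rank 3, with invariant factors (1,1,1).

Computing H_k = (kernel of ∂_k) / (image of ∂_{k+1}):

  H_0: rank C_0 − rank ∂_1 = 9 − 8 = 1, and the invariant factors of ∂_1 are all 1, so H_0 ≅ Z.
  H_1: rank ker ∂_1 − rank ∂_2 = (14 − 8) − 3 = 3, and the invariant factors of ∂_2 are all 1, so H_1 ≅ Z^3.
  H_2: rank ker ∂_2 − rank ∂_3 = (3 − 3) − 0 = 0, and there is no ∂_3, so H_2 ≅ 0.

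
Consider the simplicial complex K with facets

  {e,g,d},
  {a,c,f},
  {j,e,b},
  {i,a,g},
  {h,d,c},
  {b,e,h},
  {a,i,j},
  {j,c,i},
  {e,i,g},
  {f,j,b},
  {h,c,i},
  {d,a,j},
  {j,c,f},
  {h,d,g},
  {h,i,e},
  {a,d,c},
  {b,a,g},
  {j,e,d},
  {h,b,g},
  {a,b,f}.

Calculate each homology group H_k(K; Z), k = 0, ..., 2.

Order the vertices as a < b < c < d < e < f < g < h < i < j. Listing each simplex with vertices in this order, K has dimension 2 with simplices:

  0-simplices (10): a, b, c, d, e, f, g, h, i, j
  1-simplices (30): ab, ac, ad, af, ag, ai, aj, be, bf, bg, bh, bj, cd, cf, ch, ci, cj, de, dg, dh, dj, eg, eh, ei, ej, fj, gh, gi, hi, ij
  2-simplices (20): abf, abg, acd, acf, adj, agi, aij, beh, bej, bfj, bgh, cdh, cfj, chi, cij, deg, dej, dgh, egi, ehi

so the chain groups are C_0 ≅ Z^10, C_1 ≅ Z^30, C_2 ≅ Z^20.

∂_1: C_1 → C_0 is given by ∂[p,q] = [q] − [p].
The 10×30 boundary matrix has rank 9 and Smith normal form diag(1,1,1,1,1,1,1,1,1).

The boundary map ∂_2: C_2 → C_1 maps a triangle to the signed sum of its edges. For instance
  ∂egi = gi − ei + eg,
  ∂agi = gi − ai + ag.
This gives a 30×20 integer matrix of rank 20; reducing to Smith normal form yields diagonal entries (1,1,1,1,1,1,1,1,1,1,1,1,1,1,1,1,1,1,1,2).

From H_k ≅ ker(∂_k) / im(∂_{k+1}) we obtain:

  H_0: rank C_0 − rank ∂_1 = 10 − 9 = 1, and the invariant factors of ∂_1 are all 1, so H_0 ≅ Z.
  H_1: rank ker ∂_1 − rank ∂_2 = (30 − 9) − 20 = 1, and ∂_2 has invariant factor 2 > 1, so H_1 ≅ Z ⊕ Z/2.
  H_2: rank ker ∂_2 − rank ∂_3 = (20 − 20) − 0 = 0, and there is no ∂_3, so H_2 ≅ 0.

As a check, the Euler characteristic is 10 − 30 + 20 = 0, which agrees with 1 − 1 + 0 = 0.

H_0 ≅ Z,  H_1 ≅ Z ⊕ Z/2,  H_2 = 0.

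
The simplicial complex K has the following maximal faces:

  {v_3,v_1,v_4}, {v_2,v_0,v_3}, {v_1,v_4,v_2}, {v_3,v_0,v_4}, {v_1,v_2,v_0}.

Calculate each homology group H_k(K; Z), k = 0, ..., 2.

Fix the vertex order v_0 < v_1 < v_2 < v_3 < v_4 and write every simplex with vertices in increasing order. Then dim K = 2 and the simplices of K are:

  0-simplices (5): [v_0], [v_1], [v_2], [v_3], [v_4]
  1-simplices (10): [v_0,v_1], [v_0,v_2], [v_0,v_3], [v_0,v_4], [v_1,v_2], [v_1,v_3], [v_1,v_4], [v_2,v_3], [v_2,v_4], [v_3,v_4]
  2-simplices (5): [v_0,v_1,v_2], [v_0,v_2,v_3], [v_0,v_3,v_4], [v_1,v_2,v_4], [v_1,v_3,v_4]

Hence C_0 ≅ Z^5, C_1 ≅ Z^10, C_2 ≅ Z^5.

The boundary map ∂_1: C_1 → C_0 is given by ∂[p,q] = [q] − [p].
The resulting 5×10 matrix has rank 4, and its Smith normal form has invariant factors (1,1,1,1).

∂_2: C_2 → C_1 maps a triangle to the signed sum of its edges. For instance
  ∂[v_0,v_1,v_2] = [v_1,v_2] − [v_0,v_2] + [v_0,v_1],
  ∂[v_0,v_3,v_4] = [v_3,v_4] − [v_0,v_4] + [v_0,v_3].
The 10×5 boundary matrix has rank 5 and Smith normal form diag(1,1,1,1,1).

Reading off H_k = ker ∂_k / im ∂_{k+1}:

  H_0: rank C_0 − rank ∂_1 = 5 − 4 = 1, and the invariant factors of ∂_1 are all 1, so H_0 ≅ Z.
  H_1: rank ker ∂_1 − rank ∂_2 = (10 − 4) − 5 = 1, and the invariant factors of ∂_2 are all 1, so H_1 ≅ Z.
  H_2: rank ker ∂_2 − rank ∂_3 = (5 − 5) − 0 = 0, and there is no ∂_3, so H_2 ≅ 0.

H_0 ≅ Z,  H_1 ≅ Z,  H_2 = 0.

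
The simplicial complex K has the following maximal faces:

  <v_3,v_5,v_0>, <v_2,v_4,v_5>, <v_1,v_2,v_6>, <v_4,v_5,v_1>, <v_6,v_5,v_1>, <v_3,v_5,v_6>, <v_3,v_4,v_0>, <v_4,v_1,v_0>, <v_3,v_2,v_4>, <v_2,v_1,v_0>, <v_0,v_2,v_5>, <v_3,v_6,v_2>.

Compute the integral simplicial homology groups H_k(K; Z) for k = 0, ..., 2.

Take the total order v_0 < v_1 < v_2 < v_3 < v_4 < v_5 < v_6 on the vertex set. Then K (dimension 2) consists of the simplices:

  0-simplices (7): [v_0], [v_1], [v_2], [v_3], [v_4], [v_5], [v_6]
  1-simplices (18): (18 of them)
  2-simplices (12): (12 of them)

Hence C_0 ≅ Z^7, C_1 ≅ Z^18, C_2 ≅ Z^12.

∂_1: C_1 → C_0 sends each edge [p,q] (with p < q) to q − p.
The 7×18 boundary matrix has rank 6 and Smith normal form diag(1,1,1,1,1,1).

∂_2: C_2 → C_1 sends each 2-simplex [p,q,r] to [q,r] − [p,r] + [p,q]. For instance
  ∂[v_2,v_3,v_4] = [v_3,v_4] − [v_2,v_4] + [v_2,v_3],
  ∂[v_3,v_5,v_6] = [v_5,v_6] − [v_3,v_6] + [v_3,v_5].
The 18×12 boundary matrix has rank 12 and Smith normal form diag(1,1,1,1,1,1,1,1,1,1,1,2).

Reading off H_k = ker ∂_k / im ∂_{k+1}:

  H_0: rank C_0 − rank ∂_1 = 7 − 6 = 1, and the invariant factors of ∂_1 are all 1, so H_0 ≅ Z.
  H_1: rank ker ∂_1 − rank ∂_2 = (18 − 6) − 12 = 0, and ∂_2 has invariant factor 2 > 1, so H_1 ≅ Z/2Z.
  H_2: rank ker ∂_2 − rank ∂_3 = (12 − 12) − 0 = 0, and there is no ∂_3, so H_2 ≅ 0.

As a check, the Euler characteristic is 7 − 18 + 12 = 1, which agrees with 1 − 0 + 0 = 1.

H_0 ≅ Z,  H_1 ≅ Z/2Z,  H_2 = 0.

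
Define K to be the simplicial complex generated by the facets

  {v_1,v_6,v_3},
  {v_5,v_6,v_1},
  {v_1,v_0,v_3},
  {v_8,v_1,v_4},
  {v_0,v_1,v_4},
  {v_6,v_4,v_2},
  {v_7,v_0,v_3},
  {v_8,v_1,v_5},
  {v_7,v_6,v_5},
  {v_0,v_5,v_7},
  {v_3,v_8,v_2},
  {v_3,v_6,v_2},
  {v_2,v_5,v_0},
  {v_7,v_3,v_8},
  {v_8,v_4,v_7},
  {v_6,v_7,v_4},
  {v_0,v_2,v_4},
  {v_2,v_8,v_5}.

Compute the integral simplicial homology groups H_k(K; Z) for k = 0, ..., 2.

H_0 = Z,  H_1 = Z^2,  H_2 = Z.

Order the vertices as v_0 < v_1 < v_2 < v_3 < v_4 < v_5 < v_6 < v_7 < v_8. Listing each simplex with vertices in this order, K has dimension 2 with simplices:

  0-simplices (9): [v_0], [v_1], [v_2], [v_3], [v_4], [v_5], [v_6], [v_7], [v_8]
  1-simplices (27): (27 of them)
  2-simplices (18): (18 of them)

giving chain groups C_0 ≅ Z^9, C_1 ≅ Z^27, C_2 ≅ Z^18.

Boundary ∂_1: C_1 → C_0 is given by ∂[p,q] = [q] − [p]. For instance
  ∂[v_0,v_3] = [v_3] − [v_0].
The 9×27 boundary matrix has rank 8 and Smith normal form diag(1,1,1,1,1,1,1,1).

∂_2: C_2 → C_1 maps a triangle to the signed sum of its edges. For instance
  ∂[v_0,v_5,v_7] = [v_5,v_7] − [v_0,v_7] + [v_0,v_5],
  ∂[v_1,v_4,v_8] = [v_4,v_8] − [v_1,v_8] + [v_1,v_4].
The 27×18 boundary matrix has rank 17 and Smith normal form diag(1,1,1,1,1,1,1,1,1,1,1,1,1,1,1,1,1).

Reading off H_k = ker ∂_k / im ∂_{k+1}:

  H_0: rank C_0 − rank ∂_1 = 9 − 8 = 1, and the invariant factors of ∂_1 are all 1, so H_0 = Z.
  H_1: rank ker ∂_1 − rank ∂_2 = (27 − 8) − 17 = 2, and the invariant factors of ∂_2 are all 1, so H_1 = Z^2.
  H_2: rank ker ∂_2 − rank ∂_3 = (18 − 17) − 0 = 1, and there is no ∂_3, so H_2 = Z.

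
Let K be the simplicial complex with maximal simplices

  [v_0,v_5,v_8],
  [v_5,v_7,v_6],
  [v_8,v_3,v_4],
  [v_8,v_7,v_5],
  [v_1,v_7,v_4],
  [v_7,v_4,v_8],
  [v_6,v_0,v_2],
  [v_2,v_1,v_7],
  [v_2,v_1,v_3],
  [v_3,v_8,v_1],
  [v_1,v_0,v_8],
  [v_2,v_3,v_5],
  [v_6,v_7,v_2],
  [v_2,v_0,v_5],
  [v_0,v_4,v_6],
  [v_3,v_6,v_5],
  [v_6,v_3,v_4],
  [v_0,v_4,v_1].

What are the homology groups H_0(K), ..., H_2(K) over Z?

We work with the vertex ordering v_0 < v_1 < v_2 < v_3 < v_4 < v_5 < v_6 < v_7 < v_8. The simplices of K, each written with vertices in increasing order, are:

  0-simplices (9): [v_0], [v_1], [v_2], [v_3], [v_4], [v_5], [v_6], [v_7], [v_8]
  1-simplices (27): (27 of them)
  2-simplices (18): (18 of them)

Hence C_0 ≅ Z^9, C_1 ≅ Z^27, C_2 ≅ Z^18.

Boundary ∂_1: C_1 → C_0 sends each edge [p,q] (with p < q) to q − p.
The resulting 9×27 matrix has rank 8, and its Smith normal form has invariant factors (1,1,1,1,1,1,1,1).

Boundary ∂_2: C_2 → C_1 acts by ∂[p,q,r] = [q,r] − [p,r] + [p,q]. For instance
  ∂[v_3,v_5,v_6] = [v_5,v_6] − [v_3,v_6] + [v_3,v_5],
  ∂[v_1,v_2,v_7] = [v_2,v_7] − [v_1,v_7] + [v_1,v_2].
The resulting 27×18 matrix has rank 18, and its Smith normal form has invariant factors (1,1,1,1,1,1,1,1,1,1,1,1,1,1,1,1,1,2).

Computing H_k = (kernel of ∂_k) / (image of ∂_{k+1}):

  H_0: rank C_0 − rank ∂_1 = 9 − 8 = 1, and the invariant factors of ∂_1 are all 1, so H_0 = Z.
  H_1: rank ker ∂_1 − rank ∂_2 = (27 − 8) − 18 = 1, and ∂_2 has invariant factor 2 > 1, so H_1 = Z ⊕ Z_2.
  H_2: rank ker ∂_2 − rank ∂_3 = (18 − 18) − 0 = 0, and there is no ∂_3, so H_2 = 0.

As a check, the Euler characteristic is 9 − 27 + 18 = 0, which agrees with 1 − 1 + 0 = 0.

H_0 ≅ Z,  H_1 ≅ Z ⊕ Z_2,  H_2 = 0.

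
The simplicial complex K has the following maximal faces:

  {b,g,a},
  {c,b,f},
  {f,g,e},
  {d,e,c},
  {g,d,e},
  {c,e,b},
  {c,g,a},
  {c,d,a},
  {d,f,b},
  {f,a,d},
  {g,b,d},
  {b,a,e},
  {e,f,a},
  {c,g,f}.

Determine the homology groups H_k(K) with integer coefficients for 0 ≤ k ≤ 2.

H_0 ≅ Z,  H_1 ≅ Z^2,  H_2 ≅ Z.

Fix the vertex order a < b < c < d < e < f < g and write every simplex with vertices in increasing order. Then dim K = 2 and the simplices of K are:

  0-simplices (7): a, b, c, d, e, f, g
  1-simplices (21): ab, ac, ad, ae, af, ag, bc, bd, be, bf, bg, cd, ce, cf, cg, de, df, dg, ef, eg, fg
  2-simplices (14): abe, abg, acd, acg, adf, aef, bce, bcf, bdf, bdg, cde, cfg, deg, efg

Hence C_0 ≅ Z^7, C_1 ≅ Z^21, C_2 ≅ Z^14.

The boundary map ∂_1: C_1 → C_0 is given by ∂[p,q] = [q] − [p]. For instance
  ∂ab = b − a.
As a 7×21 matrix over Z this has rank 6, with invariant factors (1,1,1,1,1,1).

∂_2: C_2 → C_1 acts by ∂[p,q,r] = [q,r] − [p,r] + [p,q]. For instance
  ∂adf = df − af + ad,
  ∂abe = be − ae + ab.
The resulting 21×14 matrix has rank 13, and its Smith normal form has invariant factors (1,1,1,1,1,1,1,1,1,1,1,1,1).

From H_k ≅ ker(∂_k) / im(∂_{k+1}) we obtain:

  H_0: rank C_0 − rank ∂_1 = 7 − 6 = 1, and the invariant factors of ∂_1 are all 1, so H_0 ≅ Z.
  H_1: rank ker ∂_1 − rank ∂_2 = (21 − 6) − 13 = 2, and the invariant factors of ∂_2 are all 1, so H_1 ≅ Z^2.
  H_2: rank ker ∂_2 − rank ∂_3 = (14 − 13) − 0 = 1, and there is no ∂_3, so H_2 ≅ Z.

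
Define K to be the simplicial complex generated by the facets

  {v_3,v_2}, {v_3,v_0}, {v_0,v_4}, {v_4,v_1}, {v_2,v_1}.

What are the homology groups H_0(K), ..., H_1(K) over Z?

We work with the vertex ordering v_0 < v_1 < v_2 < v_3 < v_4. The simplices of K, each written with vertices in increasing order, are:

  0-simplices (5): [v_0], [v_1], [v_2], [v_3], [v_4]
  1-simplices (5): [v_0,v_3], [v_0,v_4], [v_1,v_2], [v_1,v_4], [v_2,v_3]

Hence C_0 ≅ Z^5, C_1 ≅ Z^5.

Boundary ∂_1: C_1 → C_0 is given by ∂[p,q] = [q] − [p].
This gives a 5×5 integer matrix of rank 4; reducing to Smith normal form yields diagonal entries (1,1,1,1).

Now H_k = ker ∂_k / im ∂_{k+1}, so:

  H_0: rank C_0 − rank ∂_1 = 5 − 4 = 1, and the invariant factors of ∂_1 are all 1, so H_0 = Z.
  H_1: rank ker ∂_1 − rank ∂_2 = (5 − 4) − 0 = 1, and there is no ∂_2, so H_1 = Z.

(K is a triangulation of the circle S^1.)

H_0 = Z,  H_1 = Z.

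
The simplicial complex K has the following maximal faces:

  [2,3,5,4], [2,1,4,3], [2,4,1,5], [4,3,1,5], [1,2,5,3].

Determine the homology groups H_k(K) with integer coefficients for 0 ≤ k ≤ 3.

Take the total order 1 < 2 < 3 < 4 < 5 on the vertex set. Then K (dimension 3) consists of the simplices:

  0-simplices (5): [1], [2], [3], [4], [5]
  1-simplices (10): [1,2], [1,3], [1,4], [1,5], [2,3], [2,4], [2,5], [3,4], [3,5], [4,5]
  2-simplices (10): [1,2,3], [1,2,4], [1,2,5], [1,3,4], [1,3,5], [1,4,5], [2,3,4], [2,3,5], [2,4,5], [3,4,5]
  3-simplices (5): [1,2,3,4], [1,2,3,5], [1,2,4,5], [1,3,4,5], [2,3,4,5]

Hence C_0 ≅ Z^5, C_1 ≅ Z^10, C_2 ≅ Z^10, C_3 ≅ Z^5.

Boundary ∂_1: C_1 → C_0 sends each edge [p,q] (with p < q) to q − p.
This gives a 5×10 integer matrix of rank 4; reducing to Smith normal form yields diagonal entries (1,1,1,1).

Boundary ∂_2: C_2 → C_1 acts by ∂[p,q,r] = [q,r] − [p,r] + [p,q]. For instance
  ∂[2,3,4] = [3,4] − [2,4] + [2,3],
  ∂[2,3,5] = [3,5] − [2,5] + [2,3].
This gives a 10×10 integer matrix of rank 6; reducing to Smith normal form yields diagonal entries (1,1,1,1,1,1).

The boundary map ∂_3: C_3 → C_2 sends each 3-simplex σ to the alternating sum Σ_i (−1)^i (σ with its i-th vertex removed). For instance
  ∂[1,2,4,5] = [2,4,5] − [1,4,5] + [1,2,5] − [1,2,4],
  ∂[1,3,4,5] = [3,4,5] − [1,4,5] + [1,3,5] − [1,3,4].
The resulting 10×5 matrix has rank 4, and its Smith normal form has invariant factors (1,1,1,1).

From H_k ≅ ker(∂_k) / im(∂_{k+1}) we obtain:

  H_0: rank C_0 − rank ∂_1 = 5 − 4 = 1, and the invariant factors of ∂_1 are all 1, so H_0 ≅ Z.
  H_1: rank ker ∂_1 − rank ∂_2 = (10 − 4) − 6 = 0, and the invariant factors of ∂_2 are all 1, so H_1 ≅ 0.
  H_2: rank ker ∂_2 − rank ∂_3 = (10 − 6) − 4 = 0, and the invariant factors of ∂_3 are all 1, so H_2 ≅ 0.
  H_3: rank ker ∂_3 − rank ∂_4 = (5 − 4) − 0 = 1, and there is no ∂_4, so H_3 ≅ Z.

H_0 ≅ Z,  H_1 = 0,  H_2 = 0,  H_3 ≅ Z.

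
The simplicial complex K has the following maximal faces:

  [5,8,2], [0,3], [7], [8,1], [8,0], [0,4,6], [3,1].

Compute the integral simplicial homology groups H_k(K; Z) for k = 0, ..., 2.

H_0 = Z^2,  H_1 = Z,  H_2 = 0.

We work with the vertex ordering 0 < 1 < 2 < 3 < 4 < 5 < 6 < 7 < 8. The simplices of K, each written with vertices in increasing order, are:

  0-simplices (9): [0], [1], [2], [3], [4], [5], [6], [7], [8]
  1-simplices (10): [0,3], [0,4], [0,6], [0,8], [1,3], [1,8], [2,5], [2,8], [4,6], [5,8]
  2-simplices (2): [0,4,6], [2,5,8]

giving chain groups C_0 ≅ Z^9, C_1 ≅ Z^10, C_2 ≅ Z^2.

∂_1: C_1 → C_0 maps an edge to its endpoints' difference, ∂[p,q] = q − p. For instance
  ∂[0,3] = [3] − [0].
As a 9×10 matrix over Z this has rank 7, with invariant factors (1,1,1,1,1,1,1).

Boundary ∂_2: C_2 → C_1 acts by ∂[p,q,r] = [q,r] − [p,r] + [p,q]. For instance
  ∂[0,4,6] = [4,6] − [0,6] + [0,4],
  ∂[2,5,8] = [5,8] − [2,8] + [2,5].
As a 10×2 matrix over Z this has rank 2, with invariant factors (1,1).

Reading off H_k = ker ∂_k / im ∂_{k+1}:

  H_0: rank C_0 − rank ∂_1 = 9 − 7 = 2, and the invariant factors of ∂_1 are all 1, so H_0 = Z^2.
  H_1: rank ker ∂_1 − rank ∂_2 = (10 − 7) − 2 = 1, and the invariant factors of ∂_2 are all 1, so H_1 = Z.
  H_2: rank ker ∂_2 − rank ∂_3 = (2 − 2) − 0 = 0, and there is no ∂_3, so H_2 = 0.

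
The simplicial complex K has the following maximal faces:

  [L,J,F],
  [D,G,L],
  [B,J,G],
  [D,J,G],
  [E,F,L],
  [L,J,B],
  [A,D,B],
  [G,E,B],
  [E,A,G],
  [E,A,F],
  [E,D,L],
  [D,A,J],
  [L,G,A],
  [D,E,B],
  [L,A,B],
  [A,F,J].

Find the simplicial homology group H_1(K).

K has 8 vertices, 24 edges, 16 triangles.
rank ∂_1 = 7, rank ∂_2 = 15 ⇒ b_1 = 24 − 7 − 15 = 2; all invariant factors of ∂_2 are 1 so no torsion. So H_1 = Z^2.

H_1 = Z^2.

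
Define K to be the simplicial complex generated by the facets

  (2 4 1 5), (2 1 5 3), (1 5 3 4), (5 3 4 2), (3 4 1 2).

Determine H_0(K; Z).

H_0 ≅ Z.

We work with the vertex ordering 1 < 2 < 3 < 4 < 5. The simplices of K, each written with vertices in increasing order, are:

  0-simplices (5): [1], [2], [3], [4], [5]
  1-simplices (10): [1,2], [1,3], [1,4], [1,5], [2,3], [2,4], [2,5], [3,4], [3,5], [4,5]
  2-simplices (10): [1,2,3], [1,2,4], [1,2,5], [1,3,4], [1,3,5], [1,4,5], [2,3,4], [2,3,5], [2,4,5], [3,4,5]
  3-simplices (5): [1,2,3,4], [1,2,3,5], [1,2,4,5], [1,3,4,5], [2,3,4,5]

so the chain groups are C_0 ≅ Z^5, C_1 ≅ Z^10, C_2 ≅ Z^10, C_3 ≅ Z^5.

The boundary map ∂_1: C_1 → C_0 sends each edge [p,q] (with p < q) to q − p. For instance
  ∂[2,4] = [4] − [2].
As a 5×10 matrix over Z this has rank 4, with invariant factors (1,1,1,1).

The boundary map ∂_2: C_2 → C_1 maps a triangle to the signed sum of its edges. For instance
  ∂[1,2,3] = [2,3] − [1,3] + [1,2],
  ∂[1,2,5] = [2,5] − [1,5] + [1,2].
The resulting 10×10 matrix has rank 6, and its Smith normal form has invariant factors (1,1,1,1,1,1).

∂_3: C_3 → C_2 sends each 3-simplex σ to the alternating sum Σ_i (−1)^i (σ with its i-th vertex removed). For instance
  ∂[2,3,4,5] = [3,4,5] − [2,4,5] + [2,3,5] − [2,3,4],
  ∂[1,2,3,4] = [2,3,4] − [1,3,4] + [1,2,4] − [1,2,3].
The resulting 10×5 matrix has rank 4, and its Smith normal form has invariant factors (1,1,1,1).

From H_k ≅ ker(∂_k) / im(∂_{k+1}) we obtain:

  H_0: rank C_0 − rank ∂_1 = 5 − 4 = 1, and the invariant factors of ∂_1 are all 1, so H_0 = Z.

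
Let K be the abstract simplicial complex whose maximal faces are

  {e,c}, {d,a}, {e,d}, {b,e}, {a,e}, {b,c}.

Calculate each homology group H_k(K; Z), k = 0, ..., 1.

Fix the vertex order a < b < c < d < e and write every simplex with vertices in increasing order. Then dim K = 1 and the simplices of K are:

  0-simplices (5): a, b, c, d, e
  1-simplices (6): ad, ae, bc, be, ce, de

giving chain groups C_0 ≅ Z^5, C_1 ≅ Z^6.

The boundary map ∂_1: C_1 → C_0 sends each edge [p,q] (with p < q) to q − p. For instance
  ∂bc = c − b.
The resulting 5×6 matrix has rank 4, and its Smith normal form has invariant factors (1,1,1,1).

Now H_k = ker ∂_k / im ∂_{k+1}, so:

  H_0: rank C_0 − rank ∂_1 = 5 − 4 = 1, and the invariant factors of ∂_1 are all 1, so H_0 ≅ Z.
  H_1: rank ker ∂_1 − rank ∂_2 = (6 − 4) − 0 = 2, and there is no ∂_2, so H_1 ≅ Z^2.

As a check, the Euler characteristic is 5 − 6 = -1, which agrees with 1 − 2 = -1.

H_0 ≅ Z,  H_1 ≅ Z^2.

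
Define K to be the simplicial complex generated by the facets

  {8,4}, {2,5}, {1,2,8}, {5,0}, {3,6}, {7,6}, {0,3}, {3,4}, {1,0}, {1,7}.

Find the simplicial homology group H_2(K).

H_2 = 0.

Fix the vertex order 0 < 1 < 2 < 3 < 4 < 5 < 6 < 7 < 8 and write every simplex with vertices in increasing order. Then dim K = 2 and the simplices of K are:

  0-simplices (9): [0], [1], [2], [3], [4], [5], [6], [7], [8]
  1-simplices (12): [0,1], [0,3], [0,5], [1,2], [1,7], [1,8], [2,5], [2,8], [3,4], [3,6], [4,8], [6,7]
  2-simplices (1): [1,2,8]

so the chain groups are C_0 ≅ Z^9, C_1 ≅ Z^12, C_2 ≅ Z^1.

Boundary ∂_1: C_1 → C_0 sends each edge [p,q] (with p < q) to q − p. For instance
  ∂[3,6] = [6] − [3].
This gives a 9×12 integer matrix of rank 8; reducing to Smith normal form yields diagonal entries (1,1,1,1,1,1,1,1).

Boundary ∂_2: C_2 → C_1 maps a triangle to the signed sum of its edges. For instance
  ∂[1,2,8] = [2,8] − [1,8] + [1,2].
The resulting 12×1 matrix has rank 1, and its Smith normal form has invariant factors (1).

From H_k ≅ ker(∂_k) / im(∂_{k+1}) we obtain:

  H_2: rank ker ∂_2 − rank ∂_3 = (1 − 1) − 0 = 0, and there is no ∂_3, so H_2 ≅ 0.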